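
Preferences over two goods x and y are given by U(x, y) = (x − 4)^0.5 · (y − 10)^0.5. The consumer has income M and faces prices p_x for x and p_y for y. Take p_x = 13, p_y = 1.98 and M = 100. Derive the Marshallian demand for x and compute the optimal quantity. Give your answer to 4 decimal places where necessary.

x* = 5.0846

This is Cobb-Douglas in (x−4, y−10): tangency gives 0.5·p_y·(y−10) = 0.5·p_x·(x−4).
After buying the subsistence bundle (4, 10), a share 0.5 of the remaining income goes to x: x* = 4 + 0.5·(M − 4p_x − 10p_y)/p_x.
Discretionary income = 100 − 4·13 − 10·1.98 = 28.2; x* = 4 + 0.5·28.2/13 = 5.0846.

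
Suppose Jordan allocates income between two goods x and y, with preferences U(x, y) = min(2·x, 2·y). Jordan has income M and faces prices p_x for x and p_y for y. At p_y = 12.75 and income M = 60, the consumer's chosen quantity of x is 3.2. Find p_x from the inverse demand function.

p_x = 6

Leontief preferences: the optimum is at the kink where x/2 = y/2, i.e. y = x.
Budget: p_x·x + p_y·x = M, so (2·p_x + 2·p_y)·x = 2·M.
Demand: x*(p_x,p_y,M) = 2·M/(2·p_x + 2·p_y), y* = 2·M/(2·p_x + 2·p_y).
Set x* = 3.2 in the demand function and solve for p_x: p_x = 6.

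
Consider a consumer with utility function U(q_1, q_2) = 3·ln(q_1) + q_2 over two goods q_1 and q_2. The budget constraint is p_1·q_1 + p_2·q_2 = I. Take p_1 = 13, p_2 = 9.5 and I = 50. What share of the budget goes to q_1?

share on q_1 = 0.57

Set MRS = p_1/p_2: (3/q_1)/1 = p_1/p_2.
So q_1*(p_1,p_2) = 3·p_2/p_1, independent of income; and q_2* = (I − 3·p_2)/p_2.
At the given prices: q_1* = 3·9.5/13 = 2.1923, and q_2* = 2.2632.
Expenditure on q_1: 13·2.1923 = 28.5; share = 0.57.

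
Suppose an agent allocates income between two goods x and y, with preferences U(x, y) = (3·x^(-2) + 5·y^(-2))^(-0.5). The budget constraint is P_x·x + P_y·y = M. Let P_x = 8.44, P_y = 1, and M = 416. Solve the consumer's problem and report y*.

MRS = MU_x/MU_y = (3/5)·(y/x)^(3). Set equal to P_x/P_y.
Hence y/x = ((5/3)·P_x/P_y)^(1/(3)), i.e. raised to the 1/3 power.
With the ratio pinned down, the budget gives x* = M/(P_x + P_y·(y/x)) and y* = (y/x)·x*.
Numerically y/x = 2.413962, so x* = 416/(8.44 + 1·2.413962) = 38.327 and y* = 2.413962·38.327 = 92.52.

y* = 92.52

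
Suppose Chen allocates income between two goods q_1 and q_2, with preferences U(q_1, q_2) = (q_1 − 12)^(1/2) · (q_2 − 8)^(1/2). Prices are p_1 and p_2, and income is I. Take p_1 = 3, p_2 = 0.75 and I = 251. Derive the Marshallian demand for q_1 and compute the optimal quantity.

This is Cobb-Douglas in (q_1−12, q_2−8): tangency gives 0.5·p_2·(q_2−8) = 0.5·p_1·(q_1−12).
After buying the subsistence bundle (12, 8), a share 0.5 of the remaining income goes to q_1: q_1* = 12 + 0.5·(I − 12p_1 − 8p_2)/p_1.
Discretionary income = 251 − 12·3 − 8·0.75 = 209; q_1* = 12 + 0.5·209/3 = 46.8333.

q_1* = 46.8333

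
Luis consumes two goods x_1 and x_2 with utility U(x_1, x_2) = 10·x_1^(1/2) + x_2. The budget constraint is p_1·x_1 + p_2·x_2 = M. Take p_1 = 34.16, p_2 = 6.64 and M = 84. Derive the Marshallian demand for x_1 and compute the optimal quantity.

Set MRS = p_1/p_2: 5·x_1^(−1/2) = p_1/p_2.
Solve: √x_1 = 5·p_2/p_1, so x_1*(p_1,p_2) = (5·p_2/p_1)², and x_2* = (M − p_1·x_1*)/p_2.
Plugging in: x_1* = (5·6.64/34.16)² = 0.9446.

x_1* = 0.9446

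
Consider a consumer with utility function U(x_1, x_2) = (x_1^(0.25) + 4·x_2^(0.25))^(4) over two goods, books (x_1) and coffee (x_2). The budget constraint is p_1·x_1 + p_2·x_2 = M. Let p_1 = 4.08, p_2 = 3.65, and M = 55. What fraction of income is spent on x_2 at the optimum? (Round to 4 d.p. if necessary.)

MRS = MU_x_1/MU_x_2 = (1/4)·(x_2/x_1)^(0.75). Set equal to p_1/p_2.
Hence x_2/x_1 = (4·p_1/p_2)^(1/(0.75)), i.e. raised to the 4/3 power.
With the ratio pinned down, the budget gives x_1* = M/(p_1 + p_2·(x_2/x_1)) and x_2* = (x_2/x_1)·x_1*.
Numerically x_2/x_1 = 7.366079, so x_1* = 55/(4.08 + 3.65·7.366079) = 1.7761 and x_2* = 7.366079·1.7761 = 13.0831.
Expenditure on x_2: 3.65·13.0831 = 47.7534; share = 0.8682.

share on x_2 = 0.8682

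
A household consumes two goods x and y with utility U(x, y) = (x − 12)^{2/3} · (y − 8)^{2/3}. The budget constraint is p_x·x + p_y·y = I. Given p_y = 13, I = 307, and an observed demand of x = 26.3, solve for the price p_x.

p_x = 5

MRS = (y−8)/(x−12). Tangency with p_x/p_y gives y−8 = (p_x/p_y)·(x−12).
Substituting into the budget: x* = 12 + 0.5·(I − 12·p_x − 8·p_y)/p_x, and y* = 8 + 0.5·(…)/p_y.
Set x* = 26.3 in the demand function and solve for p_x: p_x = 5.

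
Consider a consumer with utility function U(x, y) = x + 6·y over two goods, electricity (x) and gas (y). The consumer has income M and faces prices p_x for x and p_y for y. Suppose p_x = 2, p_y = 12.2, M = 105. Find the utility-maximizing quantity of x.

Linear utility — the consumer picks whichever good has higher MU/price: 1/2 = 0.5 vs 6/12.2 = 0.4918.
x gives more utility per dollar, so spend all income on x: x* = M/p_x, y* = 0.
Numerically: x* = 52.5, y* = 0.

x* = 52.5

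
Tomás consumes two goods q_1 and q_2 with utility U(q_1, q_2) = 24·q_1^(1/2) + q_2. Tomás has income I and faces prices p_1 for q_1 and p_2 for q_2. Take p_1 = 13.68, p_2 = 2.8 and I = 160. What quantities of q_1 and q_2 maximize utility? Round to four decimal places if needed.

Set MRS = p_1/p_2: 12·q_1^(−1/2) = p_1/p_2.
Thus q_1* = (12·p_2/p_1)² — independent of I — with the rest of income spent on q_2.
Plugging in: q_1* = (12·2.8/13.68)² = 6.0326, q_2* = 27.6692.

q_1* = 6.0326, q_2* = 27.6692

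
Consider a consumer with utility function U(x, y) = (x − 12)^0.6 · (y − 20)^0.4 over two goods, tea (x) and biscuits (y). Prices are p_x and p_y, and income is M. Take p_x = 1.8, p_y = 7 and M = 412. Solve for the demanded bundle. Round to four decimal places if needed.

x* = 95.4667, y* = 34.3086

Let x' = x−12, y' = y−20. MRS = (3/2)·y'/x' = p_x/p_y.
Substituting into the budget: x* = 12 + 0.6·(M − 12·p_x − 20·p_y)/p_x, and y* = 20 + 0.4·(…)/p_y.
Discretionary income = 412 − 12·1.8 − 20·7 = 250.4; x* = 12 + 0.6·250.4/1.8 = 95.4667; y* = 20 + 0.4·250.4/7 = 34.3086.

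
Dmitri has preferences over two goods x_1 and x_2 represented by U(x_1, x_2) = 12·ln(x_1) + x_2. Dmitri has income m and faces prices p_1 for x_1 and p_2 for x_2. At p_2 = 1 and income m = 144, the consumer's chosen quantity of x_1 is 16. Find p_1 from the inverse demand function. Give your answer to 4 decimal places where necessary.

Set MRS = p_1/p_2: (12/x_1)/1 = p_1/p_2.
So x_1*(p_1,p_2) = 12·p_2/p_1, independent of income; and x_2* = (m − 12·p_2)/p_2.
Set x_1* = 16 in the demand function and solve for p_1: p_1 = 0.75.

p_1 = 0.75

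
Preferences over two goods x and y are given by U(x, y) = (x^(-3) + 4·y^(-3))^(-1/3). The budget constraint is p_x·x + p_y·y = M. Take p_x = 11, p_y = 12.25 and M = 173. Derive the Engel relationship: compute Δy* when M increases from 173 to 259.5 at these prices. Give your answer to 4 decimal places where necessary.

MU_x ∝ x^(-4), MU_y ∝ 4·y^(-4), so MRS = (1/4)·(y/x)^(4) = p_x/p_y.
Solve for the ratio: y/x = [4·p_x/p_y]^(0.25).
Substitute y = (y/x)·x into the budget: x* = M/(p_x + p_y·(y/x)).
Numerically y/x = 1.376668, so x* = 173/(11 + 12.25·1.376668) = 6.2087 and y* = 1.376668·6.2087 = 8.5473.
At M' = 259.5: y* = 12.821. Change: 12.821 − 8.5473 = 4.2737.

Δy* = 4.2737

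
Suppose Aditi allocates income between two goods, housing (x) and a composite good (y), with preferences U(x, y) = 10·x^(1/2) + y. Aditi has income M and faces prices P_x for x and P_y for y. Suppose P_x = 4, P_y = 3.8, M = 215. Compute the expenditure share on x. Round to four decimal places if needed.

Set MRS = P_x/P_y: 5·x^(−1/2) = P_x/P_y.
Thus x* = (5·P_y/P_x)² — independent of M — with the rest of income spent on y.
Plugging in: x* = (5·3.8/4)² = 22.5625, y* = 32.8289.
Expenditure on x: 4·22.5625 = 90.25; share = 0.4198.

share on x = 0.4198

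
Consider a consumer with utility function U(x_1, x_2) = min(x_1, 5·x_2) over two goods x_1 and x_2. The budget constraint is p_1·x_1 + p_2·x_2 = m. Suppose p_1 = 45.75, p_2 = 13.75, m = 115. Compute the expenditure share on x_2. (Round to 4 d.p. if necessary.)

Leontief preferences: the optimum is at the kink where x_1/5 = x_2/1, i.e. x_2 = (1/5)·x_1.
Budget: p_1·x_1 + p_2·(1/5)·x_1 = m, so (5·p_1 + p_2)·x_1 = 5·m.
Demand: x_1*(p_1,p_2,m) = 5·m/(5·p_1 + p_2), x_2* = m/(5·p_1 + p_2).
Here 5·45.75 + 13.75 = 242.5, giving x_1* = 2.3711 and x_2* = 0.4742.
Expenditure on x_2: 13.75·0.4742 = 6.5206; share = 0.0567.

share on x_2 = 0.0567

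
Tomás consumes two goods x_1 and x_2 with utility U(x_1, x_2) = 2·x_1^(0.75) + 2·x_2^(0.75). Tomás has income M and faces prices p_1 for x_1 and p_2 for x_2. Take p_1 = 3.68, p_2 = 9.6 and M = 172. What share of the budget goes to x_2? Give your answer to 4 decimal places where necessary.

share on x_2 = 0.0533

Substitute x_2 = (x_2/x_1)·x_1 into the budget: x_1* = M/(p_1 + p_2·(x_2/x_1)).
Numerically x_2/x_1 = 0.021593, so x_1* = 172/(3.68 + 9.6·0.021593) = 44.2468 and x_2* = 0.021593·44.2468 = 0.9554.
Expenditure on x_2: 9.6·0.9554 = 9.1719; share = 0.0533.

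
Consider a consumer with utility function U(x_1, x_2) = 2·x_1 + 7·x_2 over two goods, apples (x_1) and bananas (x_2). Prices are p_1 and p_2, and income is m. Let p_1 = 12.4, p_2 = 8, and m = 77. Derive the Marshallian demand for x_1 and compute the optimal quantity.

x_1* = 0

Perfect substitutes: compare marginal utility per dollar. 2/p_1 vs 7/p_2 → 0.1613 vs 0.875.
x_2 gives more utility per dollar, so spend all income on x_2: x_2* = m/p_2, x_1* = 0.
Numerically: x_1* = 0, x_2* = 9.625.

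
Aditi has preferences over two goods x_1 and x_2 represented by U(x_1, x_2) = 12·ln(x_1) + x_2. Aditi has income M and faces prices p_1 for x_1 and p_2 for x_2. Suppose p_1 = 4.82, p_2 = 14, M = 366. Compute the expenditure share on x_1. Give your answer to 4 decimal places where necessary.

MU_x_1 = 12/x_1, MU_x_2 = 1. Tangency: 12/x_1 = p_1/p_2.
So x_1*(p_1,p_2) = 12·p_2/p_1, independent of income; and x_2* = (M − 12·p_2)/p_2.
At the given prices: x_1* = 12·14/4.82 = 34.8548, and x_2* = 14.1429.
Expenditure on x_1: 4.82·34.8548 = 168; share = 0.459.

share on x_1 = 0.459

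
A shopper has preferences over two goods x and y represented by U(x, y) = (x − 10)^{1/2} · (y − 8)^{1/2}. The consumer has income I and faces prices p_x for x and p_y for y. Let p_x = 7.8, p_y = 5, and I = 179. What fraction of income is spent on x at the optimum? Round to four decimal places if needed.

This is Cobb-Douglas in (x−10, y−8): tangency gives 0.5·p_y·(y−8) = 0.5·p_x·(x−10).
Substituting into the budget: x* = 10 + 0.5·(I − 10·p_x − 8·p_y)/p_x, and y* = 8 + 0.5·(…)/p_y.
Discretionary income = 179 − 10·7.8 − 8·5 = 61; x* = 10 + 0.5·61/7.8 = 13.9103; y* = 8 + 0.5·61/5 = 14.1.
Expenditure on x: 7.8·13.9103 = 108.5; share = 0.6061.

share on x = 0.6061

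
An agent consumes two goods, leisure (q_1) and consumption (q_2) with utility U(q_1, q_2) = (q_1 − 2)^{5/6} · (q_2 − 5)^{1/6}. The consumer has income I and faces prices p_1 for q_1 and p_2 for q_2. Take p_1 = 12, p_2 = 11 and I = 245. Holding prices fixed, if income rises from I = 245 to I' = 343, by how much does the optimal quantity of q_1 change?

MRS = 5·(q_2−5)/(q_1−2). Tangency with p_1/p_2 gives q_2−5 = (1/5)·(p_1/p_2)·(q_1−2).
Substituting into the budget: q_1* = 2 + 5/6·(I − 2·p_1 − 5·p_2)/p_1, and q_2* = 5 + 1/6·(…)/p_2.
Discretionary income = 245 − 2·12 − 5·11 = 166; q_1* = 2 + 5/6·166/12 = 13.5278.
At I' = 343: q_1* = 20.3333. Change: 20.3333 − 13.5278 = 6.8056.

Δq_1* = 6.8056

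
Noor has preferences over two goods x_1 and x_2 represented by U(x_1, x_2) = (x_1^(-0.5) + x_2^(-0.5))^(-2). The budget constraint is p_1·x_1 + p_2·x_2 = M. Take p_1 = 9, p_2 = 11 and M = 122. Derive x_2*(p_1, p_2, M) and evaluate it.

x_2* = 5.7309

Numerically x_2/x_1 = 0.874782, so x_1* = 122/(9 + 11·0.874782) = 6.5512 and x_2* = 0.874782·6.5512 = 5.7309.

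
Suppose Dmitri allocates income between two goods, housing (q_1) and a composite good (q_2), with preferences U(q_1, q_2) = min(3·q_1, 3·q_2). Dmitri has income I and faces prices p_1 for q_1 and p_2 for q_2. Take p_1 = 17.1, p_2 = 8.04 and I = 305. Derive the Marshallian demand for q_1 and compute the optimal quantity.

q_1* = 12.1321

With perfect complements, no substitution: consume in ratio q_1:q_2 = 3:3.
Budget: p_1·q_1 + p_2·q_1 = I, so (3·p_1 + 3·p_2)·q_1 = 3·I.
Demand: q_1*(p_1,p_2,I) = 3·I/(3·p_1 + 3·p_2), q_2* = 3·I/(3·p_1 + 3·p_2).
Here 3·17.1 + 3·8.04 = 75.42, giving q_1* = 12.1321.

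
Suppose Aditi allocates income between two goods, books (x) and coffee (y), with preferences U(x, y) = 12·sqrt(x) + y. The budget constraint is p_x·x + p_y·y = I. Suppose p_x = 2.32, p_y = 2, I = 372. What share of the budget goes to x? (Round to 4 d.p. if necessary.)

share on x = 0.1669

Plugging in: x* = (6·2/2.32)² = 26.7539, y* = 154.9655.
Expenditure on x: 2.32·26.7539 = 62.069; share = 0.1669.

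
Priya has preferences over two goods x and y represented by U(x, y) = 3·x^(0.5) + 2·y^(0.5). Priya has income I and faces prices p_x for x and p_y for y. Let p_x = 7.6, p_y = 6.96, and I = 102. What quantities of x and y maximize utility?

x* = 9.0358, y* = 4.7884

With the ratio pinned down, the budget gives x* = I/(p_x + p_y·(y/x)) and y* = (y/x)·x*.
Numerically y/x = 0.529939, so x* = 102/(7.6 + 6.96·0.529939) = 9.0358 and y* = 0.529939·9.0358 = 4.7884.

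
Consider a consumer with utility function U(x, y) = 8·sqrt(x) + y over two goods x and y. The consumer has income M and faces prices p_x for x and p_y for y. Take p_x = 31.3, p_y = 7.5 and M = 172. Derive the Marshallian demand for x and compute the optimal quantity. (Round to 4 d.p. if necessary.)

Set MRS = p_x/p_y: 4·x^(−1/2) = p_x/p_y.
Solve: √x = 4·p_y/p_x, so x*(p_x,p_y) = (4·p_y/p_x)², and y* = (M − p_x·x*)/p_y.
Plugging in: x* = (4·7.5/31.3)² = 0.9187.

x* = 0.9187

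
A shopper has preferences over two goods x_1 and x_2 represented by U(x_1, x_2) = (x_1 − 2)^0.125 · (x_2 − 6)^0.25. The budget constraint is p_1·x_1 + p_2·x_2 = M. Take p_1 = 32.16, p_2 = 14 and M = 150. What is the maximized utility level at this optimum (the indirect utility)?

This is Cobb-Douglas in (x_1−2, x_2−6): tangency gives 0.125·p_2·(x_2−6) = 0.25·p_1·(x_1−2).
After buying the subsistence bundle (2, 6), a share 1/3 of the remaining income goes to x_1: x_1* = 2 + 1/3·(M − 2p_1 − 6p_2)/p_1.
Discretionary income = 150 − 2·32.16 − 6·14 = 1.68; x_1* = 2 + 1/3·1.68/32.16 = 2.0174; x_2* = 6 + 2/3·1.68/14 = 6.08.
Utility at the optimum: U(2.0174, 6.08) = 0.3205.

V = 0.3205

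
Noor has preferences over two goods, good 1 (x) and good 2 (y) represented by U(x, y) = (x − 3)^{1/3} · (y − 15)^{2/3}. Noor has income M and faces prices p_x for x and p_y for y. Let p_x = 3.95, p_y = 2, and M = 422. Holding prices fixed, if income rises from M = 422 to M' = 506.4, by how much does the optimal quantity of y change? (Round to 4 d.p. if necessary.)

Δy* = 28.1333

Let x' = x−3, y' = y−15. MRS = (1/2)·y'/x' = p_x/p_y.
Substituting into the budget: x* = 3 + 1/3·(M − 3·p_x − 15·p_y)/p_x, and y* = 15 + 2/3·(…)/p_y.
Discretionary income = 422 − 3·3.95 − 15·2 = 380.15; y* = 15 + 2/3·380.15/2 = 141.7167.
At M' = 506.4: y* = 169.85. Change: 169.85 − 141.7167 = 28.1333.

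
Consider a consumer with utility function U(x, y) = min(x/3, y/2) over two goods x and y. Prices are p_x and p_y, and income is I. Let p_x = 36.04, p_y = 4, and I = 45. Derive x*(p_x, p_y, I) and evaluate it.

With perfect complements, no substitution: consume in ratio x:y = 3:2.
Budget: p_x·x + p_y·(2/3)·x = I, so (3·p_x + 2·p_y)·x = 3·I.
Demand: x*(p_x,p_y,I) = 3·I/(3·p_x + 2·p_y), y* = 2·I/(3·p_x + 2·p_y).
Here 3·36.04 + 2·4 = 116.12, giving x* = 1.1626.

x* = 1.1626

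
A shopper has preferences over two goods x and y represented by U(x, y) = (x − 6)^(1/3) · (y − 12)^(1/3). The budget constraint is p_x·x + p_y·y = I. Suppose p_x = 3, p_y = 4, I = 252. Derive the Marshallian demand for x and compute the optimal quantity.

Discretionary income = 252 − 6·3 − 12·4 = 186; x* = 6 + 0.5·186/3 = 37.

x* = 37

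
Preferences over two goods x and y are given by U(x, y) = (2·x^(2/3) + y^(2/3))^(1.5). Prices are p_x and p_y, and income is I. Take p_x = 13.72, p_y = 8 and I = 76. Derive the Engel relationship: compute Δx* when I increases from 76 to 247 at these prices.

MU_x ∝ 2·x^(-1/3), MU_y ∝ y^(-1/3), so MRS = 2·(y/x)^(1/3) = p_x/p_y.
Solve for the ratio: y/x = [(1/2)·p_x/p_y]^(3).
With the ratio pinned down, the budget gives x* = I/(p_x + p_y·(y/x)) and y* = (y/x)·x*.
Numerically y/x = 0.630525, so x* = 76/(13.72 + 8·0.630525) = 4.0503.
At I' = 247: x* = 13.1634. Change: 13.1634 − 4.0503 = 9.1131.

Δx* = 9.1131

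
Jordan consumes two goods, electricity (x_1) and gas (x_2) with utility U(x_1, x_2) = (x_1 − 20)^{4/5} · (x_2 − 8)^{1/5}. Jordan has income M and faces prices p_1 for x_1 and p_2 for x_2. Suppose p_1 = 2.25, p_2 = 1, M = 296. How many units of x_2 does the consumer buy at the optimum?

Let x_1' = x_1−20, x_2' = x_2−8. MRS = 4·x_2'/x_1' = p_1/p_2.
After buying the subsistence bundle (20, 8), a share 0.8 of the remaining income goes to x_1: x_1* = 20 + 0.8·(M − 20p_1 − 8p_2)/p_1.
Discretionary income = 296 − 20·2.25 − 8·1 = 243; x_2* = 8 + 0.2·243/1 = 56.6.

x_2* = 56.6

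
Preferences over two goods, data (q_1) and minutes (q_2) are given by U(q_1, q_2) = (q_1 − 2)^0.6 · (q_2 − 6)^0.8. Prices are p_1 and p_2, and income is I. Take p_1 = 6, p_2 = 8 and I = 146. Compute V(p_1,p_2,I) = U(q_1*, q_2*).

MRS = (3/4)·(q_2−6)/(q_1−2). Tangency with p_1/p_2 gives q_2−6 = (4/3)·(p_1/p_2)·(q_1−2).
Substituting into the budget: q_1* = 2 + 3/7·(I − 2·p_1 − 6·p_2)/p_1, and q_2* = 6 + 4/7·(…)/p_2.
Discretionary income = 146 − 2·6 − 6·8 = 86; q_1* = 2 + 3/7·86/6 = 8.1429; q_2* = 6 + 4/7·86/8 = 12.1429.
Utility at the optimum: U(8.1429, 12.1429) = 12.6975.

V = 12.6975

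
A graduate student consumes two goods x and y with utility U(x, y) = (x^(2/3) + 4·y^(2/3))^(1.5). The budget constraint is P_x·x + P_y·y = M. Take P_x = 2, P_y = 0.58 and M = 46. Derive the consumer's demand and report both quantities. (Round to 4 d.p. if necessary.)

MRS = MU_x/MU_y = (1/4)·(y/x)^(1/3). Set equal to P_x/P_y.
Solve for the ratio: y/x = [4·P_x/P_y]^(3).
Substitute y = (y/x)·x into the budget: x* = M/(P_x + P_y·(y/x)).
Numerically y/x = 2624.133831, so x* = 46/(2 + 0.58·2624.133831) = 0.0302 and y* = 2624.133831·0.0302 = 79.2063.

x* = 0.0302, y* = 79.2063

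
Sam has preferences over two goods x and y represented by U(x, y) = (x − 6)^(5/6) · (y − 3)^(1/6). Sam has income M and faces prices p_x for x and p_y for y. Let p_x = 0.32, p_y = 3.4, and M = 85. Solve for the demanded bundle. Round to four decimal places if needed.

x* = 195.7917, y* = 6.5725

Discretionary income = 85 − 6·0.32 − 3·3.4 = 72.88; x* = 6 + 5/6·72.88/0.32 = 195.7917; y* = 3 + 1/6·72.88/3.4 = 6.5725.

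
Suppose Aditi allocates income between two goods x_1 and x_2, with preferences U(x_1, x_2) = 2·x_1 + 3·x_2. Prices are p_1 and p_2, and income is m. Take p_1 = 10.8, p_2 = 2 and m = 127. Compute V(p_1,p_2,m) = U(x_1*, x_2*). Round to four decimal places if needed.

V = 190.5

Perfect substitutes: compare marginal utility per dollar. 2/p_1 vs 3/p_2 → 0.1852 vs 1.5.
x_2 gives more utility per dollar, so spend all income on x_2: x_2* = m/p_2, x_1* = 0.
Numerically: x_1* = 0, x_2* = 63.5.
Utility at the optimum: U(0, 63.5) = 190.5.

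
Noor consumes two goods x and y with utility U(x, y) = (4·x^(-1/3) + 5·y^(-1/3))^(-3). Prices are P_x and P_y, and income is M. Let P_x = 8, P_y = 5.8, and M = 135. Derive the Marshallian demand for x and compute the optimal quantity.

x* = 8.0709

From the CES first-order condition, (4/5)·(y/x)^(4/3) = P_x/P_y.
Solve for the ratio: y/x = [(5/4)·P_x/P_y]^(0.75).
Substitute y = (y/x)·x into the budget: x* = M/(P_x + P_y·(y/x)).
Numerically y/x = 1.504628, so x* = 135/(8 + 5.8·1.504628) = 8.0709.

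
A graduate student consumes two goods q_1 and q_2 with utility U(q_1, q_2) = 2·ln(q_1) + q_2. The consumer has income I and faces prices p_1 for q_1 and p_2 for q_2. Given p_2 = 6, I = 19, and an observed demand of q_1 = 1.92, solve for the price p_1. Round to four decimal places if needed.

p_1 = 6.25

Set MRS = p_1/p_2: (2/q_1)/1 = p_1/p_2.
So q_1*(p_1,p_2) = 2·p_2/p_1, independent of income; and q_2* = (I − 2·p_2)/p_2.
Set q_1* = 1.92 in the demand function and solve for p_1: p_1 = 6.25.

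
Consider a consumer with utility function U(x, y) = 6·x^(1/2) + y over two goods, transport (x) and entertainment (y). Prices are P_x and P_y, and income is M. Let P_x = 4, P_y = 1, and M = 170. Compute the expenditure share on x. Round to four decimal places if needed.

share on x = 0.0132

MU_x = 3/√x, MU_y = 1. Tangency: 3/√x = P_x/P_y.
Thus x* = (3·P_y/P_x)² — independent of M — with the rest of income spent on y.
Plugging in: x* = (3·1/4)² = 0.5625, y* = 167.75.
Expenditure on x: 4·0.5625 = 2.25; share = 0.0132.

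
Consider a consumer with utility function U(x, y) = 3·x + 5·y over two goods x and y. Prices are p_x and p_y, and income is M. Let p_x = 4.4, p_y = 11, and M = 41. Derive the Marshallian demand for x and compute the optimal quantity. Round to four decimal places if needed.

x* = 9.3182

Perfect substitutes: compare marginal utility per dollar. 3/p_x vs 5/p_y → 0.6818 vs 0.4545.
x gives more utility per dollar, so spend all income on x: x* = M/p_x, y* = 0.
Numerically: x* = 9.3182, y* = 0.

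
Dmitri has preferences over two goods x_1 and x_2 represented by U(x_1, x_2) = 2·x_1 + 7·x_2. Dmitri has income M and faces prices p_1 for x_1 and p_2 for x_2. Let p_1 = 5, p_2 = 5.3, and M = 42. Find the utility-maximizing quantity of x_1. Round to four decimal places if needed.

x_1* = 0

Linear utility — the consumer picks whichever good has higher MU/price: 2/5 = 0.4 vs 7/5.3 = 1.3208.
x_2 gives more utility per dollar, so spend all income on x_2: x_2* = M/p_2, x_1* = 0.
Numerically: x_1* = 0, x_2* = 7.9245.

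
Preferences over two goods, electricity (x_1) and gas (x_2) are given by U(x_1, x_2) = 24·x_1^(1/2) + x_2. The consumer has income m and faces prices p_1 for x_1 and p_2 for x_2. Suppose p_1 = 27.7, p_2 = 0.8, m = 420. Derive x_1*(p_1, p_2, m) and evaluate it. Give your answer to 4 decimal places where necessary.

x_1* = 0.1201

MU_x_1 = 12/√x_1, MU_x_2 = 1. Tangency: 12/√x_1 = p_1/p_2.
Thus x_1* = (12·p_2/p_1)² — independent of m — with the rest of income spent on x_2.
Plugging in: x_1* = (12·0.8/27.7)² = 0.1201.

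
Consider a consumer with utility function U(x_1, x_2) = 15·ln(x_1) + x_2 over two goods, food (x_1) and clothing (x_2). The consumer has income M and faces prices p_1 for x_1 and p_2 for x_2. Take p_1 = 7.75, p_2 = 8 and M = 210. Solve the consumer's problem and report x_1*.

MU_x_1 = 15/x_1, MU_x_2 = 1. Tangency: 15/x_1 = p_1/p_2.
So x_1*(p_1,p_2) = 15·p_2/p_1, independent of income; and x_2* = (M − 15·p_2)/p_2.
At the given prices: x_1* = 15·8/7.75 = 15.4839.

x_1* = 15.4839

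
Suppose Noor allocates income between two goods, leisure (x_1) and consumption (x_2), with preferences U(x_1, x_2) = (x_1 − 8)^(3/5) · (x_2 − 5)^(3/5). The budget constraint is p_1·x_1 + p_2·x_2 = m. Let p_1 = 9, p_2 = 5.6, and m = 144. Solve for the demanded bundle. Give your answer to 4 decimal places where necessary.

MRS = (x_2−5)/(x_1−8). Tangency with p_1/p_2 gives x_2−5 = (p_1/p_2)·(x_1−8).
Substituting into the budget: x_1* = 8 + 0.5·(m − 8·p_1 − 5·p_2)/p_1, and x_2* = 5 + 0.5·(…)/p_2.
Discretionary income = 144 − 8·9 − 5·5.6 = 44; x_1* = 8 + 0.5·44/9 = 10.4444; x_2* = 5 + 0.5·44/5.6 = 8.9286.

x_1* = 10.4444, x_2* = 8.9286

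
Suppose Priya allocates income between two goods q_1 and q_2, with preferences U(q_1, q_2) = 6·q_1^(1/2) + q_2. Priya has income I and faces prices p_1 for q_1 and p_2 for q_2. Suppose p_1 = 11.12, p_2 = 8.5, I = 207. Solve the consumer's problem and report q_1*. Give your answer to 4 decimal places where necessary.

Set MRS = p_1/p_2: 3·q_1^(−1/2) = p_1/p_2.
Solve: √q_1 = 3·p_2/p_1, so q_1*(p_1,p_2) = (3·p_2/p_1)², and q_2* = (I − p_1·q_1*)/p_2.
Plugging in: q_1* = (3·8.5/11.12)² = 5.2586.

q_1* = 5.2586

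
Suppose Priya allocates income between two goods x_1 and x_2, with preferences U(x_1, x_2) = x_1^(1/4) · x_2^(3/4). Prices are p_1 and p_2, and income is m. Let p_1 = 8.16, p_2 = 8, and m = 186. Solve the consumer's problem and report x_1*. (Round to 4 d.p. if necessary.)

x_1* = 5.6985

Tangency: MRS = (1/3)·x_2/x_1 = p_1/p_2.
So 0.25·p_2·x_2 = 0.75·p_1·x_1; combined with the budget, a share 0.25 of income goes to x_1.
Demand: x_1*(p_1,p_2,m) = 0.25·m/p_1 and x_2* = 0.75·m/p_2.
At p_1=8.16, p_2=8, m=186: x_1* = 0.25·186/8.16 = 5.6985.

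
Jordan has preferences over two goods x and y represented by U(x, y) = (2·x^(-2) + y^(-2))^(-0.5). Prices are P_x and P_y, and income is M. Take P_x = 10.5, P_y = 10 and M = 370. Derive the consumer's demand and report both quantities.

x* = 19.9277, y* = 16.0759

From the CES first-order condition, 2·(y/x)^(3) = P_x/P_y.
Solve for the ratio: y/x = [(1/2)·P_x/P_y]^(1/3).
Substitute y = (y/x)·x into the budget: x* = M/(P_x + P_y·(y/x)).
Numerically y/x = 0.806714, so x* = 370/(10.5 + 10·0.806714) = 19.9277 and y* = 0.806714·19.9277 = 16.0759.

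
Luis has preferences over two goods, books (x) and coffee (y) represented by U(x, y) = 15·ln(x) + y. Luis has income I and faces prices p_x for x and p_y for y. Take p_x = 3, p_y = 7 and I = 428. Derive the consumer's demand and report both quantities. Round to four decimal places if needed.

Set MRS = p_x/p_y: (15/x)/1 = p_x/p_y.
So x*(p_x,p_y) = 15·p_y/p_x, independent of income; and y* = (I − 15·p_y)/p_y.
At the given prices: x* = 15·7/3 = 35, and y* = 46.1429.

x* = 35, y* = 46.1429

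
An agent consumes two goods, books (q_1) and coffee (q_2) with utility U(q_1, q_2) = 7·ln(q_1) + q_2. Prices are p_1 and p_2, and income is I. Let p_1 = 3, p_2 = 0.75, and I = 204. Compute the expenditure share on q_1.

MU_q_1 = 7/q_1, MU_q_2 = 1. Tangency: 7/q_1 = p_1/p_2.
So q_1*(p_1,p_2) = 7·p_2/p_1, independent of income; and q_2* = (I − 7·p_2)/p_2.
At the given prices: q_1* = 7·0.75/3 = 1.75, and q_2* = 265.
Expenditure on q_1: 3·1.75 = 5.25; share = 0.0257.

share on q_1 = 0.0257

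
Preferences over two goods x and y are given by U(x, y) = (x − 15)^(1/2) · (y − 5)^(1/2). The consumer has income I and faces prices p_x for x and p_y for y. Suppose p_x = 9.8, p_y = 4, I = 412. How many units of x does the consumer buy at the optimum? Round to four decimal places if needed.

x* = 27.5

MRS = (y−5)/(x−15). Tangency with p_x/p_y gives y−5 = (p_x/p_y)·(x−15).
Substituting into the budget: x* = 15 + 0.5·(I − 15·p_x − 5·p_y)/p_x, and y* = 5 + 0.5·(…)/p_y.
Discretionary income = 412 − 15·9.8 − 5·4 = 245; x* = 15 + 0.5·245/9.8 = 27.5.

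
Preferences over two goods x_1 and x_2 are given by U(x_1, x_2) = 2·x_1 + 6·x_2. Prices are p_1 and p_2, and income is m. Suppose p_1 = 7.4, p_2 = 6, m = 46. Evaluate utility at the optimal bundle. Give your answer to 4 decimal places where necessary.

V = 46

x_2 gives more utility per dollar, so spend all income on x_2: x_2* = m/p_2, x_1* = 0.
Numerically: x_1* = 0, x_2* = 7.6667.
Utility at the optimum: U(0, 7.6667) = 46.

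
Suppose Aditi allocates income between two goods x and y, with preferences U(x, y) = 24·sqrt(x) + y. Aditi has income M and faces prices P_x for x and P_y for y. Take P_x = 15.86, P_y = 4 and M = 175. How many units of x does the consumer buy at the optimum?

Utility is quasi-linear in y; the FOC for x is 12/√x = P_x/P_y.
Solve: √x = 12·P_y/P_x, so x*(P_x,P_y) = (12·P_y/P_x)², and y* = (M − P_x·x*)/P_y.
Plugging in: x* = (12·4/15.86)² = 9.1596.

x* = 9.1596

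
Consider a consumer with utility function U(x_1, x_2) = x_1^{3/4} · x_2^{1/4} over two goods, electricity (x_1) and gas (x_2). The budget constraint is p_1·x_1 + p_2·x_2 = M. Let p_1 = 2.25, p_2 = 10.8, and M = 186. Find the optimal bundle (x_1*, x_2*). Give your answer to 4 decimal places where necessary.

x_1* = 62, x_2* = 4.3056

Tangency: MRS = 3·x_2/x_1 = p_1/p_2.
So 0.75·p_2·x_2 = 0.25·p_1·x_1; combined with the budget, a share 0.75 of income goes to x_1.
Demand: x_1*(p_1,p_2,M) = 0.75·M/p_1 and x_2* = 0.25·M/p_2.
At p_1=2.25, p_2=10.8, M=186: x_1* = 0.75·186/2.25 = 62, x_2* = 4.3056.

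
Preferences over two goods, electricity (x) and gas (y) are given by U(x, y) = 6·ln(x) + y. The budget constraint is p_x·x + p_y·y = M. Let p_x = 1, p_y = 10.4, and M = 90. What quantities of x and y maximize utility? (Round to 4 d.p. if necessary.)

Set MRS = p_x/p_y: (6/x)/1 = p_x/p_y.
So x*(p_x,p_y) = 6·p_y/p_x, independent of income; and y* = (M − 6·p_y)/p_y.
At the given prices: x* = 6·10.4/1 = 62.4, and y* = 2.6538.

x* = 62.4, y* = 2.6538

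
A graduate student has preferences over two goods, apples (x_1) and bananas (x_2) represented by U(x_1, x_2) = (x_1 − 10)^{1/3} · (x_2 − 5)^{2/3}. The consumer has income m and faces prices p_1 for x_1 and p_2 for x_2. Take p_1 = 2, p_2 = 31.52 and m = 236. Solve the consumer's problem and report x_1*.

MRS = (1/2)·(x_2−5)/(x_1−10). Tangency with p_1/p_2 gives x_2−5 = 2·(p_1/p_2)·(x_1−10).
Substituting into the budget: x_1* = 10 + 1/3·(m − 10·p_1 − 5·p_2)/p_1, and x_2* = 5 + 2/3·(…)/p_2.
Discretionary income = 236 − 10·2 − 5·31.52 = 58.4; x_1* = 10 + 1/3·58.4/2 = 19.7333.

x_1* = 19.7333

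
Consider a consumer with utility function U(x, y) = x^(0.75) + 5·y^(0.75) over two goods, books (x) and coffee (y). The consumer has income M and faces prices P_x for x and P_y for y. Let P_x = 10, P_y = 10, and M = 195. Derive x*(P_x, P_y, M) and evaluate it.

x* = 0.0312

MU_x ∝ x^(-0.25), MU_y ∝ 5·y^(-0.25), so MRS = (1/5)·(y/x)^(0.25) = P_x/P_y.
Solve for the ratio: y/x = [5·P_x/P_y]^(4).
With the ratio pinned down, the budget gives x* = M/(P_x + P_y·(y/x)) and y* = (y/x)·x*.
Numerically y/x = 625, so x* = 195/(10 + 10·625) = 0.0312.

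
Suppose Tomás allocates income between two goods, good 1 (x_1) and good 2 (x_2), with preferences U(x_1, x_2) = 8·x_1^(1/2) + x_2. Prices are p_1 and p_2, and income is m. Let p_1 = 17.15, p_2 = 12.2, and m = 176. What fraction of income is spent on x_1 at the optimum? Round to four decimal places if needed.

Thus x_1* = (4·p_2/p_1)² — independent of m — with the rest of income spent on x_2.
Plugging in: x_1* = (4·12.2/17.15)² = 8.0968, x_2* = 3.0443.
Expenditure on x_1: 17.15·8.0968 = 138.8595; share = 0.789.

share on x_1 = 0.789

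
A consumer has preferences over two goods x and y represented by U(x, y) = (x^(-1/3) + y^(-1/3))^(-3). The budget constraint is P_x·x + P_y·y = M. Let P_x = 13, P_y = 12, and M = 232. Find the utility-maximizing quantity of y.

MRS = MU_x/MU_y = (y/x)^(4/3). Set equal to P_x/P_y.
Solve for the ratio: y/x = [P_x/P_y]^(0.75).
Substitute y = (y/x)·x into the budget: x* = M/(P_x + P_y·(y/x)).
Numerically y/x = 1.061871, so x* = 232/(13 + 12·1.061871) = 9.0124 and y* = 1.061871·9.0124 = 9.57.

y* = 9.57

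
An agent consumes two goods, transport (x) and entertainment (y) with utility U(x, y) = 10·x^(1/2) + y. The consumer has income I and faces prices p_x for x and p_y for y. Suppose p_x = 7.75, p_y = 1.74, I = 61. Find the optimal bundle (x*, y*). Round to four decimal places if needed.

Utility is quasi-linear in y; the FOC for x is 5/√x = p_x/p_y.
Thus x* = (5·p_y/p_x)² — independent of I — with the rest of income spent on y.
Plugging in: x* = (5·1.74/7.75)² = 1.2602, y* = 29.4446.

x* = 1.2602, y* = 29.4446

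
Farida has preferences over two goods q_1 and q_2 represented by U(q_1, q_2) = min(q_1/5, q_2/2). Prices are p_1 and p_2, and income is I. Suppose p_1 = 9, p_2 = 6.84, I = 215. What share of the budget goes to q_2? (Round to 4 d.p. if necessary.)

share on q_2 = 0.2331

Leontief preferences: the optimum is at the kink where q_1/5 = q_2/2, i.e. q_2 = (2/5)·q_1.
Budget: p_1·q_1 + p_2·(2/5)·q_1 = I, so (5·p_1 + 2·p_2)·q_1 = 5·I.
Demand: q_1*(p_1,p_2,I) = 5·I/(5·p_1 + 2·p_2), q_2* = 2·I/(5·p_1 + 2·p_2).
Here 5·9 + 2·6.84 = 58.68, giving q_1* = 18.3197 and q_2* = 7.3279.
Expenditure on q_2: 6.84·7.3279 = 50.1227; share = 0.2331.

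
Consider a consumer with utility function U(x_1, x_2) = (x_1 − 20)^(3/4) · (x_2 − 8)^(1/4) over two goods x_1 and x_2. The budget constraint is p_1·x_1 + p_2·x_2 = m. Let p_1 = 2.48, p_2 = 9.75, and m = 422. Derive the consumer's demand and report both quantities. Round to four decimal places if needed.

x_1* = 109.0323, x_2* = 15.5487

Substituting into the budget: x_1* = 20 + 0.75·(m − 20·p_1 − 8·p_2)/p_1, and x_2* = 8 + 0.25·(…)/p_2.
Discretionary income = 422 − 20·2.48 − 8·9.75 = 294.4; x_1* = 20 + 0.75·294.4/2.48 = 109.0323; x_2* = 8 + 0.25·294.4/9.75 = 15.5487.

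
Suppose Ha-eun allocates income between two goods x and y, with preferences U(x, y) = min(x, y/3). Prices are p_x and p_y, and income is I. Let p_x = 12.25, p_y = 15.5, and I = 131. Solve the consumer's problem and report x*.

With perfect complements, no substitution: consume in ratio x:y = 1:3.
Budget: p_x·x + p_y·3·x = I, so (p_x + 3·p_y)·x = I.
Demand: x*(p_x,p_y,I) = I/(p_x + 3·p_y), y* = 3·I/(p_x + 3·p_y).
Here 12.25 + 3·15.5 = 58.75, giving x* = 2.2298.

x* = 2.2298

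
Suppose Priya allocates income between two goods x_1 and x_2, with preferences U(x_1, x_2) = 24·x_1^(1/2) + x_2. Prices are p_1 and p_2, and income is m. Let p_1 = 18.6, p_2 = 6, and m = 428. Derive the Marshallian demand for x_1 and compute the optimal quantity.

Set MRS = p_1/p_2: 12·x_1^(−1/2) = p_1/p_2.
Solve: √x_1 = 12·p_2/p_1, so x_1*(p_1,p_2) = (12·p_2/p_1)², and x_2* = (m − p_1·x_1*)/p_2.
Plugging in: x_1* = (12·6/18.6)² = 14.9844.

x_1* = 14.9844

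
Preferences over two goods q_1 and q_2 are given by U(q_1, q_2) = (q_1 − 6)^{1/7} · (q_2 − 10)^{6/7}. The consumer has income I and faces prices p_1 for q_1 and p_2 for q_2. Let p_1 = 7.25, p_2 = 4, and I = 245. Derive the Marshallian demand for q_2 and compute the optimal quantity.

q_2* = 44.6071

After buying the subsistence bundle (6, 10), a share 1/7 of the remaining income goes to q_1: q_1* = 6 + 1/7·(I − 6p_1 − 10p_2)/p_1.
Discretionary income = 245 − 6·7.25 − 10·4 = 161.5; q_2* = 10 + 6/7·161.5/4 = 44.6071.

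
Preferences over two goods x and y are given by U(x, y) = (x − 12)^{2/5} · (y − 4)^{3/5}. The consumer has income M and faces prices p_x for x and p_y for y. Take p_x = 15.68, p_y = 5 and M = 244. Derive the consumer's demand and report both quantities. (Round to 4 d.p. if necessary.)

Discretionary income = 244 − 12·15.68 − 4·5 = 35.84; x* = 12 + 0.4·35.84/15.68 = 12.9143; y* = 4 + 0.6·35.84/5 = 8.3008.

x* = 12.9143, y* = 8.3008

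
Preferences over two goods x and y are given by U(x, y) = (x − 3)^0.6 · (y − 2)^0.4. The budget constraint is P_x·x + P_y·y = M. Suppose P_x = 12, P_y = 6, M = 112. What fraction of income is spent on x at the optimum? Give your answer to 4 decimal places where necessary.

After buying the subsistence bundle (3, 2), a share 0.6 of the remaining income goes to x: x* = 3 + 0.6·(M − 3P_x − 2P_y)/P_x.
Discretionary income = 112 − 3·12 − 2·6 = 64; x* = 3 + 0.6·64/12 = 6.2; y* = 2 + 0.4·64/6 = 6.2667.
Expenditure on x: 12·6.2 = 74.4; share = 0.6643.

share on x = 0.6643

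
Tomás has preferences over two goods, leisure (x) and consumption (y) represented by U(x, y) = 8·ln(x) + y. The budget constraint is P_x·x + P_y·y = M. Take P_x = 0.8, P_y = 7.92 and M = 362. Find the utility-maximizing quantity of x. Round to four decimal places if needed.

x* = 79.2

Set MRS = P_x/P_y: (8/x)/1 = P_x/P_y.
So x*(P_x,P_y) = 8·P_y/P_x, independent of income; and y* = (M − 8·P_y)/P_y.
At the given prices: x* = 8·7.92/0.8 = 79.2.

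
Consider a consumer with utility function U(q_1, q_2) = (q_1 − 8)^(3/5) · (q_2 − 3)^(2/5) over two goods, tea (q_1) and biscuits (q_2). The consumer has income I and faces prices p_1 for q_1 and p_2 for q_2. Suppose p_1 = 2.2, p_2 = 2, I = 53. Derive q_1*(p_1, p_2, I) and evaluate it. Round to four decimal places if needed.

q_1* = 16.0182

Let q_1' = q_1−8, q_2' = q_2−3. MRS = (3/2)·q_2'/q_1' = p_1/p_2.
After buying the subsistence bundle (8, 3), a share 0.6 of the remaining income goes to q_1: q_1* = 8 + 0.6·(I − 8p_1 − 3p_2)/p_1.
Discretionary income = 53 − 8·2.2 − 3·2 = 29.4; q_1* = 8 + 0.6·29.4/2.2 = 16.0182.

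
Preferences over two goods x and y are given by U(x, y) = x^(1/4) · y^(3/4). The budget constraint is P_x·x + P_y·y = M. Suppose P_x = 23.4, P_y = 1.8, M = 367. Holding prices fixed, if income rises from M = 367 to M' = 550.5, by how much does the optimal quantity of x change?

The MRS is (1/3)·y/x. Set MRS = P_x/P_y.
So 0.25·P_y·y = 0.75·P_x·x; combined with the budget, a share 0.25 of income goes to x.
Demand: x*(P_x,P_y,M) = 0.25·M/P_x and y* = 0.75·M/P_y.
At P_x=23.4, P_y=1.8, M=367: x* = 0.25·367/23.4 = 3.9209.
At M' = 550.5: x* = 5.8814. Change: 5.8814 − 3.9209 = 1.9605.

Δx* = 1.9605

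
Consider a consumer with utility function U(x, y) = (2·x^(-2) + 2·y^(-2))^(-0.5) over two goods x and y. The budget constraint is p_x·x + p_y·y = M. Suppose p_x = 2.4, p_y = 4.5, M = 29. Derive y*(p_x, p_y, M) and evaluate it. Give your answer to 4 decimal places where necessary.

y* = 3.8877

MU_x ∝ 2·x^(-3), MU_y ∝ 2·y^(-3), so MRS = (y/x)^(3) = p_x/p_y.
Hence y/x = (p_x/p_y)^(1/(3)), i.e. raised to the 1/3 power.
With the ratio pinned down, the budget gives x* = M/(p_x + p_y·(y/x)) and y* = (y/x)·x*.
Numerically y/x = 0.81096, so x* = 29/(2.4 + 4.5·0.81096) = 4.7939 and y* = 0.81096·4.7939 = 3.8877.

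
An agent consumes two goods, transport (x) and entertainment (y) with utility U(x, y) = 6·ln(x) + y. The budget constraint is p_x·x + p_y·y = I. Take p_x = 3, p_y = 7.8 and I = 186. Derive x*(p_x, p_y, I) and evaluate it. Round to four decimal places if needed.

At the given prices: x* = 6·7.8/3 = 15.6.

x* = 15.6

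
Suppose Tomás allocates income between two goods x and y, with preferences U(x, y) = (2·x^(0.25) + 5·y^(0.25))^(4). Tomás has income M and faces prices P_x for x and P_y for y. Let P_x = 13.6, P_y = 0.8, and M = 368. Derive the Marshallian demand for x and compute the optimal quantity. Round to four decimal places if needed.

x* = 2.7826

MU_x ∝ 2·x^(-0.75), MU_y ∝ 5·y^(-0.75), so MRS = (2/5)·(y/x)^(0.75) = P_x/P_y.
Solve for the ratio: y/x = [(5/2)·P_x/P_y]^(4/3).
With the ratio pinned down, the budget gives x* = M/(P_x + P_y·(y/x)) and y* = (y/x)·x*.
Numerically y/x = 148.315056, so x* = 368/(13.6 + 0.8·148.315056) = 2.7826.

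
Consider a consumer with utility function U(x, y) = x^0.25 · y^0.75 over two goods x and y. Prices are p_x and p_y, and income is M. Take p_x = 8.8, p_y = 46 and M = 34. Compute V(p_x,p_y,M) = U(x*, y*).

V = 0.6369

At p_x=8.8, p_y=46, M=34: x* = 0.25·34/8.8 = 0.9659, y* = 0.5543.
Utility at the optimum: U(0.9659, 0.5543) = 0.6369.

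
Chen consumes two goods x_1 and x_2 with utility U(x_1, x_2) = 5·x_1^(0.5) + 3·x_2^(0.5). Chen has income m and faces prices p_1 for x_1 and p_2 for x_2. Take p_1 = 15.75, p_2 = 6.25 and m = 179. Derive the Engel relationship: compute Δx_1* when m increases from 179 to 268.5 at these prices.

MRS = MU_x_1/MU_x_2 = (5/3)·(x_2/x_1)^(0.5). Set equal to p_1/p_2.
Hence x_2/x_1 = ((3/5)·p_1/p_2)^(1/(0.5)), i.e. raised to the 2 power.
With the ratio pinned down, the budget gives x_1* = m/(p_1 + p_2·(x_2/x_1)) and x_2* = (x_2/x_1)·x_1*.
Numerically x_2/x_1 = 2.286144, so x_1* = 179/(15.75 + 6.25·2.286144) = 5.959.
At m' = 268.5: x_1* = 8.9386. Change: 8.9386 − 5.959 = 2.9795.

Δx_1* = 2.9795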